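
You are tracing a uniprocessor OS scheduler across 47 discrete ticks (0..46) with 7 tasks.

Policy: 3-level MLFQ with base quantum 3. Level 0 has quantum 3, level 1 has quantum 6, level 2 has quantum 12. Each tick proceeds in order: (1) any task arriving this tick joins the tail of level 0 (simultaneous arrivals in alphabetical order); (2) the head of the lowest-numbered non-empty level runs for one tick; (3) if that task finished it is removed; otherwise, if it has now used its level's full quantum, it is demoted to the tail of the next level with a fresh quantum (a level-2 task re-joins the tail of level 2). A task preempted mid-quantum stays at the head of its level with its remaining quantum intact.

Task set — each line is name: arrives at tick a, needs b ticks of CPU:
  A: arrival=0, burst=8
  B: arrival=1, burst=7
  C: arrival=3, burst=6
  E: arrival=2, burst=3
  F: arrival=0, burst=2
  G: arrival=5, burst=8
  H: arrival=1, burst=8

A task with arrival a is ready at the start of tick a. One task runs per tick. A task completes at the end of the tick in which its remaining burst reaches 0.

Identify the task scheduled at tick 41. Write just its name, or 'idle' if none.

running at tick 41 = G

t=0: L0/L1/L2 = AF/-/- → run A
t=1: L0/L1/L2 = AFBH/-/- → run A
t=2: L0/L1/L2 = AFBHE/-/- → run A
t=3: L0/L1/L2 = FBHEC/A/- → run F
t=4: L0/L1/L2 = FBHEC/A/- → run F
t=5: L0/L1/L2 = BHECG/A/- → run B
t=6: L0/L1/L2 = BHECG/A/- → run B
t=7: L0/L1/L2 = BHECG/A/- → run B
t=8: L0/L1/L2 = HECG/AB/- → run H
t=9: L0/L1/L2 = HECG/AB/- → run H
t=10: L0/L1/L2 = HECG/AB/- → run H
t=11: L0/L1/L2 = ECG/ABH/- → run E
t=12: L0/L1/L2 = ECG/ABH/- → run E
t=13: L0/L1/L2 = ECG/ABH/- → run E
t=14: L0/L1/L2 = CG/ABH/- → run C
t=15: L0/L1/L2 = CG/ABH/- → run C
t=16: L0/L1/L2 = CG/ABH/- → run C
t=17: L0/L1/L2 = G/ABHC/- → run G
t=18: L0/L1/L2 = G/ABHC/- → run G
t=19: L0/L1/L2 = G/ABHC/- → run G
t=20: L0/L1/L2 = -/ABHCG/- → run A
t=21: L0/L1/L2 = -/ABHCG/- → run A
t=22: L0/L1/L2 = -/ABHCG/- → run A
t=23: L0/L1/L2 = -/ABHCG/- → run A
t=24: L0/L1/L2 = -/ABHCG/- → run A
t=25: L0/L1/L2 = -/BHCG/- → run B
t=26: L0/L1/L2 = -/BHCG/- → run B
t=27: L0/L1/L2 = -/BHCG/- → run B
t=28: L0/L1/L2 = -/BHCG/- → run B
t=29: L0/L1/L2 = -/HCG/- → run H
t=30: L0/L1/L2 = -/HCG/- → run H
t=31: L0/L1/L2 = -/HCG/- → run H
t=32: L0/L1/L2 = -/HCG/- → run H
t=33: L0/L1/L2 = -/HCG/- → run H
t=34: L0/L1/L2 = -/CG/- → run C
t=35: L0/L1/L2 = -/CG/- → run C
t=36: L0/L1/L2 = -/CG/- → run C
t=37: L0/L1/L2 = -/G/- → run G
t=38: L0/L1/L2 = -/G/- → run G
t=39: L0/L1/L2 = -/G/- → run G
t=40: L0/L1/L2 = -/G/- → run G
t=41: L0/L1/L2 = -/G/- → run G
t=42: (idle)
t=43: (idle)
t=44: (idle)
t=45: (idle)
t=46: (idle)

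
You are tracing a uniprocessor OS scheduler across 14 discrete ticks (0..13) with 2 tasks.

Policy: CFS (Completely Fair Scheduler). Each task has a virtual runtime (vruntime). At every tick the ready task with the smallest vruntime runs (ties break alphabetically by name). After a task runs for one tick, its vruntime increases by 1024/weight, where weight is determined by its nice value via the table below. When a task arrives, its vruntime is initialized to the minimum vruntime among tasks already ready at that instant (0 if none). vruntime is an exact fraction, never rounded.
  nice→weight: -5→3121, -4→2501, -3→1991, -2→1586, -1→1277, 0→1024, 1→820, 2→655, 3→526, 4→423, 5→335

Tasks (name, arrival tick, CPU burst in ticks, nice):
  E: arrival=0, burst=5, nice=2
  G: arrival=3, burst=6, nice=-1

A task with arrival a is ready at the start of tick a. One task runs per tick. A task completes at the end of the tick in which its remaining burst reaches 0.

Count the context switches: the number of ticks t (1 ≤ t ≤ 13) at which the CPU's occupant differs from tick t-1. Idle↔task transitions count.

t=0: vr[E=0] → run E
t=1: vr[E=1024/655] → run E
t=2: vr[E=2048/655] → run E
t=3: vr[E=3072/655 G=3072/655] → run E
t=4: vr[E=4096/655 G=3072/655] → run G
t=5: vr[E=4096/655 G=4593664/836435] → run G
t=6: vr[E=4096/655 G=5264384/836435] → run E
t=7: vr[G=5264384/836435] → run G
t=8: vr[G=5935104/836435] → run G
t=9: vr[G=6605824/836435] → run G
t=10: vr[G=7276544/836435] → run G
t=11: (idle)
t=12: (idle)
t=13: (idle)

context switches = 4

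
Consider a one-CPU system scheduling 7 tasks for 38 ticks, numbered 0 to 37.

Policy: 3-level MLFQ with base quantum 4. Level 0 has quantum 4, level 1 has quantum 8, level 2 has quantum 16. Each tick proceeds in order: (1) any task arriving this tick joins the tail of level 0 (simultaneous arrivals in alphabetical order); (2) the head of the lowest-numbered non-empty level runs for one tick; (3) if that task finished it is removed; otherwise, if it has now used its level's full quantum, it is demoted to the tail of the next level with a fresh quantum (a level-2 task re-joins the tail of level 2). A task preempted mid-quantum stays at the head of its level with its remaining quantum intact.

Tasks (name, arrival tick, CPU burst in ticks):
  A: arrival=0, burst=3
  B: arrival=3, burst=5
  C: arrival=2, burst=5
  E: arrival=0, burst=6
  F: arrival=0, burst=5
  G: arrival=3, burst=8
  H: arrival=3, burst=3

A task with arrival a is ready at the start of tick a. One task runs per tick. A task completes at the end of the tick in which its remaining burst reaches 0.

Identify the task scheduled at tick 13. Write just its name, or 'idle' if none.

t=0: L0/L1/L2 = AEF/-/- → run A
t=1: L0/L1/L2 = AEF/-/- → run A
t=2: L0/L1/L2 = AEFC/-/- → run A
t=3: L0/L1/L2 = EFCBGH/-/- → run E
t=4: L0/L1/L2 = EFCBGH/-/- → run E
t=5: L0/L1/L2 = EFCBGH/-/- → run E
t=6: L0/L1/L2 = EFCBGH/-/- → run E
t=7: L0/L1/L2 = FCBGH/E/- → run F
t=8: L0/L1/L2 = FCBGH/E/- → run F
t=9: L0/L1/L2 = FCBGH/E/- → run F
t=10: L0/L1/L2 = FCBGH/E/- → run F
t=11: L0/L1/L2 = CBGH/EF/- → run C
t=12: L0/L1/L2 = CBGH/EF/- → run C
t=13: L0/L1/L2 = CBGH/EF/- → run C
t=14: L0/L1/L2 = CBGH/EF/- → run C
t=15: L0/L1/L2 = BGH/EFC/- → run B
t=16: L0/L1/L2 = BGH/EFC/- → run B
t=17: L0/L1/L2 = BGH/EFC/- → run B
t=18: L0/L1/L2 = BGH/EFC/- → run B
t=19: L0/L1/L2 = GH/EFCB/- → run G
t=20: L0/L1/L2 = GH/EFCB/- → run G
t=21: L0/L1/L2 = GH/EFCB/- → run G
t=22: L0/L1/L2 = GH/EFCB/- → run G
t=23: L0/L1/L2 = H/EFCBG/- → run H
t=24: L0/L1/L2 = H/EFCBG/- → run H
t=25: L0/L1/L2 = H/EFCBG/- → run H
t=26: L0/L1/L2 = -/EFCBG/- → run E
t=27: L0/L1/L2 = -/EFCBG/- → run E
t=28: L0/L1/L2 = -/FCBG/- → run F
t=29: L0/L1/L2 = -/CBG/- → run C
t=30: L0/L1/L2 = -/BG/- → run B
t=31: L0/L1/L2 = -/G/- → run G
t=32: L0/L1/L2 = -/G/- → run G
t=33: L0/L1/L2 = -/G/- → run G
t=34: L0/L1/L2 = -/G/- → run G
t=35: (idle)
t=36: (idle)
t=37: (idle)

running at tick 13 = C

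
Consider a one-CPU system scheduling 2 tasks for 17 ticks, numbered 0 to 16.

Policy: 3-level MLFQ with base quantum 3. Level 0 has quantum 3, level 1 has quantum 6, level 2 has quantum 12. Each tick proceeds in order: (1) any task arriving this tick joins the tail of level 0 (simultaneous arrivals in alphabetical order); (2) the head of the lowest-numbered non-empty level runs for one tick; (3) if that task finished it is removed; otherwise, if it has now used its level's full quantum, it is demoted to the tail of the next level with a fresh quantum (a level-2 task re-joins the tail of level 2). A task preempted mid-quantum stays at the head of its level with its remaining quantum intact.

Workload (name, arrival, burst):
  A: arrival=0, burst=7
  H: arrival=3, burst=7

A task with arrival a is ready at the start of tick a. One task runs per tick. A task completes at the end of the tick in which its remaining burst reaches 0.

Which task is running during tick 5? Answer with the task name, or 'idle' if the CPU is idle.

t=0: L0/L1/L2 = A/-/- → run A
t=1: L0/L1/L2 = A/-/- → run A
t=2: L0/L1/L2 = A/-/- → run A
t=3: L0/L1/L2 = H/A/- → run H
t=4: L0/L1/L2 = H/A/- → run H
t=5: L0/L1/L2 = H/A/- → run H
t=6: L0/L1/L2 = -/AH/- → run A
t=7: L0/L1/L2 = -/AH/- → run A
t=8: L0/L1/L2 = -/AH/- → run A
t=9: L0/L1/L2 = -/AH/- → run A
t=10: L0/L1/L2 = -/H/- → run H
t=11: L0/L1/L2 = -/H/- → run H
t=12: L0/L1/L2 = -/H/- → run H
t=13: L0/L1/L2 = -/H/- → run H
t=14: (idle)
t=15: (idle)
t=16: (idle)

running at tick 5 = H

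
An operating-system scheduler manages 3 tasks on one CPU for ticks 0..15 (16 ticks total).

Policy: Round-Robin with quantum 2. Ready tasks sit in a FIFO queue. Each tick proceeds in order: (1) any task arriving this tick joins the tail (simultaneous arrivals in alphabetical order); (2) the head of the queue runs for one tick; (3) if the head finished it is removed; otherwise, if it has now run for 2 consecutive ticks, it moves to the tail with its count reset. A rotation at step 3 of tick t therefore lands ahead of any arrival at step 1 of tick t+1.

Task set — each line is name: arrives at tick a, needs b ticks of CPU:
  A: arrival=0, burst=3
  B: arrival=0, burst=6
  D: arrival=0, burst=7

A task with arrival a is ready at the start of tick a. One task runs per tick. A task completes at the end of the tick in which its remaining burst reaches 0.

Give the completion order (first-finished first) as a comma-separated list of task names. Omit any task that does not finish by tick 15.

completion order = A, B, D

t=0: queue=[A,B,D] q_used=0 → run A
t=1: queue=[A,B,D] q_used=1 → run A
t=2: queue=[B,D,A] q_used=0 → run B
t=3: queue=[B,D,A] q_used=1 → run B
t=4: queue=[D,A,B] q_used=0 → run D
t=5: queue=[D,A,B] q_used=1 → run D
t=6: queue=[A,B,D] q_used=0 → run A
t=7: queue=[B,D] q_used=0 → run B
t=8: queue=[B,D] q_used=1 → run B
t=9: queue=[D,B] q_used=0 → run D
t=10: queue=[D,B] q_used=1 → run D
t=11: queue=[B,D] q_used=0 → run B
t=12: queue=[B,D] q_used=1 → run B
t=13: queue=[D] q_used=0 → run D
t=14: queue=[D] q_used=1 → run D
t=15: queue=[D] q_used=0 → run D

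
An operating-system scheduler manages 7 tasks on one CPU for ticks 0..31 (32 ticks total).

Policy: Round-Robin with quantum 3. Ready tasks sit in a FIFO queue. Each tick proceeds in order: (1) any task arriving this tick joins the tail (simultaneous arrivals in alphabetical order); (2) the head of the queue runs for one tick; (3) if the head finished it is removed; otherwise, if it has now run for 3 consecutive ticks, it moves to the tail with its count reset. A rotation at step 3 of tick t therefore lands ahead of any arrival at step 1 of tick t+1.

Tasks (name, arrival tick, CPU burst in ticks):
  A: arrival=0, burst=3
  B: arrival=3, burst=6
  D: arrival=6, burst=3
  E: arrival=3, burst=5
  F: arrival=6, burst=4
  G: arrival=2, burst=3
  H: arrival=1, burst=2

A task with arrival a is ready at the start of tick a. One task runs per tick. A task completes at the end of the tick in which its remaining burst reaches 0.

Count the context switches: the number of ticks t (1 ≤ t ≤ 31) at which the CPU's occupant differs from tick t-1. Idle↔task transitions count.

context switches = 10

t=0: queue=[A] q_used=0 → run A
t=1: queue=[A,H] q_used=1 → run A
t=2: queue=[A,H,G] q_used=2 → run A
t=3: queue=[H,G,B,E] q_used=0 → run H
t=4: queue=[H,G,B,E] q_used=1 → run H
t=5: queue=[G,B,E] q_used=0 → run G
t=6: queue=[G,B,E,D,F] q_used=1 → run G
t=7: queue=[G,B,E,D,F] q_used=2 → run G
t=8: queue=[B,E,D,F] q_used=0 → run B
t=9: queue=[B,E,D,F] q_used=1 → run B
t=10: queue=[B,E,D,F] q_used=2 → run B
t=11: queue=[E,D,F,B] q_used=0 → run E
t=12: queue=[E,D,F,B] q_used=1 → run E
t=13: queue=[E,D,F,B] q_used=2 → run E
t=14: queue=[D,F,B,E] q_used=0 → run D
t=15: queue=[D,F,B,E] q_used=1 → run D
t=16: queue=[D,F,B,E] q_used=2 → run D
t=17: queue=[F,B,E] q_used=0 → run F
t=18: queue=[F,B,E] q_used=1 → run F
t=19: queue=[F,B,E] q_used=2 → run F
t=20: queue=[B,E,F] q_used=0 → run B
t=21: queue=[B,E,F] q_used=1 → run B
t=22: queue=[B,E,F] q_used=2 → run B
t=23: queue=[E,F] q_used=0 → run E
t=24: queue=[E,F] q_used=1 → run E
t=25: queue=[F] q_used=0 → run F
t=26: (idle)
t=27: (idle)
t=28: (idle)
t=29: (idle)
t=30: (idle)
t=31: (idle)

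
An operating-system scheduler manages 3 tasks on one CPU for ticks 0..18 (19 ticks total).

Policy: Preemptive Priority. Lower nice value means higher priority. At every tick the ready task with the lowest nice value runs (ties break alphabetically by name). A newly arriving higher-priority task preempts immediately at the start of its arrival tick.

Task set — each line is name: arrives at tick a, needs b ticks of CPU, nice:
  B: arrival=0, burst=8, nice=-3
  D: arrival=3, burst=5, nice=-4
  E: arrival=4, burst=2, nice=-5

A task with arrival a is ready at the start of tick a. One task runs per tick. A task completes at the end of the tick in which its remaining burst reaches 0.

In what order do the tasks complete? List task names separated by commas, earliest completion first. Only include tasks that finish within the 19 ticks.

completion order = E, D, B

t=0: ready={B} → run B
t=1: ready={B} → run B
t=2: ready={B} → run B
t=3: ready={B,D} → run D
t=4: ready={B,D,E} → run E
t=5: ready={B,D,E} → run E
t=6: ready={B,D} → run D
t=7: ready={B,D} → run D
t=8: ready={B,D} → run D
t=9: ready={B,D} → run D
t=10: ready={B} → run B
t=11: ready={B} → run B
t=12: ready={B} → run B
t=13: ready={B} → run B
t=14: ready={B} → run B
t=15: (idle)
t=16: (idle)
t=17: (idle)
t=18: (idle)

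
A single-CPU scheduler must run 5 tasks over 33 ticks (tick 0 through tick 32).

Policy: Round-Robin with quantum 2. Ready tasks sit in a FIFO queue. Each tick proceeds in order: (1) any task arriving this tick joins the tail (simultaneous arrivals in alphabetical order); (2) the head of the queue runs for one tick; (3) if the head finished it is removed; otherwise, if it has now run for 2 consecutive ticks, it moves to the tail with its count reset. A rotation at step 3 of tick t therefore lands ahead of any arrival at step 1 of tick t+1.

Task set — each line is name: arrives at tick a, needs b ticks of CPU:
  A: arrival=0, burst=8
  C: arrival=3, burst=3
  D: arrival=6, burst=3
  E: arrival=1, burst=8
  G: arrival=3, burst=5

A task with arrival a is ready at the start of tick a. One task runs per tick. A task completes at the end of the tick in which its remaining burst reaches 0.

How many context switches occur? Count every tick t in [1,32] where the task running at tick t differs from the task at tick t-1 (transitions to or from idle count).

t=0: queue=[A] q_used=0 → run A
t=1: queue=[A,E] q_used=1 → run A
t=2: queue=[E,A] q_used=0 → run E
t=3: queue=[E,A,C,G] q_used=1 → run E
t=4: queue=[A,C,G,E] q_used=0 → run A
t=5: queue=[A,C,G,E] q_used=1 → run A
t=6: queue=[C,G,E,A,D] q_used=0 → run C
t=7: queue=[C,G,E,A,D] q_used=1 → run C
t=8: queue=[G,E,A,D,C] q_used=0 → run G
t=9: queue=[G,E,A,D,C] q_used=1 → run G
t=10: queue=[E,A,D,C,G] q_used=0 → run E
t=11: queue=[E,A,D,C,G] q_used=1 → run E
t=12: queue=[A,D,C,G,E] q_used=0 → run A
t=13: queue=[A,D,C,G,E] q_used=1 → run A
t=14: queue=[D,C,G,E,A] q_used=0 → run D
t=15: queue=[D,C,G,E,A] q_used=1 → run D
t=16: queue=[C,G,E,A,D] q_used=0 → run C
t=17: queue=[G,E,A,D] q_used=0 → run G
t=18: queue=[G,E,A,D] q_used=1 → run G
t=19: queue=[E,A,D,G] q_used=0 → run E
t=20: queue=[E,A,D,G] q_used=1 → run E
t=21: queue=[A,D,G,E] q_used=0 → run A
t=22: queue=[A,D,G,E] q_used=1 → run A
t=23: queue=[D,G,E] q_used=0 → run D
t=24: queue=[G,E] q_used=0 → run G
t=25: queue=[E] q_used=0 → run E
t=26: queue=[E] q_used=1 → run E
t=27: (idle)
t=28: (idle)
t=29: (idle)
t=30: (idle)
t=31: (idle)
t=32: (idle)

context switches = 15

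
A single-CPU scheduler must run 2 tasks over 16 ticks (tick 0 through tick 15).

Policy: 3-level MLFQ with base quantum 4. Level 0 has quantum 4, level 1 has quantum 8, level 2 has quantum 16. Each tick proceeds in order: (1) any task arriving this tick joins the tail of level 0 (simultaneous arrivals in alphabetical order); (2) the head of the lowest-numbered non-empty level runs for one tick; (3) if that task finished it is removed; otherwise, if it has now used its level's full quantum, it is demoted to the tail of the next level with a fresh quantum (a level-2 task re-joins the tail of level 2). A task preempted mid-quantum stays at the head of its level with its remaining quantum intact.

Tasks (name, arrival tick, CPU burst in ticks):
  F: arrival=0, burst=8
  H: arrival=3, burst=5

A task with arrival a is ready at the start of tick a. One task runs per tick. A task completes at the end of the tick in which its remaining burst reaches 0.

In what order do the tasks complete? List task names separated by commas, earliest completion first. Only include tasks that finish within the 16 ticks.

t=0: L0/L1/L2 = F/-/- → run F
t=1: L0/L1/L2 = F/-/- → run F
t=2: L0/L1/L2 = F/-/- → run F
t=3: L0/L1/L2 = FH/-/- → run F
t=4: L0/L1/L2 = H/F/- → run H
t=5: L0/L1/L2 = H/F/- → run H
t=6: L0/L1/L2 = H/F/- → run H
t=7: L0/L1/L2 = H/F/- → run H
t=8: L0/L1/L2 = -/FH/- → run F
t=9: L0/L1/L2 = -/FH/- → run F
t=10: L0/L1/L2 = -/FH/- → run F
t=11: L0/L1/L2 = -/FH/- → run F
t=12: L0/L1/L2 = -/H/- → run H
t=13: (idle)
t=14: (idle)
t=15: (idle)

completion order = F, H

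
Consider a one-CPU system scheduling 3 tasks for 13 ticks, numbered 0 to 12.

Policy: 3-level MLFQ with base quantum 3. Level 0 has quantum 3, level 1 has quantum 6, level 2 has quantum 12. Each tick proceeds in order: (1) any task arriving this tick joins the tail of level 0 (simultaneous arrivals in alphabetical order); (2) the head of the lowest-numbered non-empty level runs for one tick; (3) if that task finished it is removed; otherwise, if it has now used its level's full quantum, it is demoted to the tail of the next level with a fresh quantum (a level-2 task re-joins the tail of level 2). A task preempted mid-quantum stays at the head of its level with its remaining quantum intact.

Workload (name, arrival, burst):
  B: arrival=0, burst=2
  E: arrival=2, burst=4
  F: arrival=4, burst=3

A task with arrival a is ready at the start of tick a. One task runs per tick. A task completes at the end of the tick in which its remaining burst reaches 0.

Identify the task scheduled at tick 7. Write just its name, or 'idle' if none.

t=0: L0/L1/L2 = B/-/- → run B
t=1: L0/L1/L2 = B/-/- → run B
t=2: L0/L1/L2 = E/-/- → run E
t=3: L0/L1/L2 = E/-/- → run E
t=4: L0/L1/L2 = EF/-/- → run E
t=5: L0/L1/L2 = F/E/- → run F
t=6: L0/L1/L2 = F/E/- → run F
t=7: L0/L1/L2 = F/E/- → run F
t=8: L0/L1/L2 = -/E/- → run E
t=9: (idle)
t=10: (idle)
t=11: (idle)
t=12: (idle)

running at tick 7 = F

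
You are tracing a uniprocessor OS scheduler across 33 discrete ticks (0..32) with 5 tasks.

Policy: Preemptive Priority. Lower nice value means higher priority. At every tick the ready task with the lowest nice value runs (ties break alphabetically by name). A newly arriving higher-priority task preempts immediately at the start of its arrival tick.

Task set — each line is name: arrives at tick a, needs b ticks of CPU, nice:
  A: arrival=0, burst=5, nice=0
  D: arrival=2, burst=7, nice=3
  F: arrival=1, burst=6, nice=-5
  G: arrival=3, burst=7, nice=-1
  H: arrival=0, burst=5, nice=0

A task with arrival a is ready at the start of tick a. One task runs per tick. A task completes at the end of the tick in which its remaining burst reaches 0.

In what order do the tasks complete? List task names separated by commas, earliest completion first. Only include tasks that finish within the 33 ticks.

t=0: ready={A,H} → run A
t=1: ready={A,F,H} → run F
t=2: ready={A,D,F,H} → run F
t=3: ready={A,D,F,G,H} → run F
t=4: ready={A,D,F,G,H} → run F
t=5: ready={A,D,F,G,H} → run F
t=6: ready={A,D,F,G,H} → run F
t=7: ready={A,D,G,H} → run G
t=8: ready={A,D,G,H} → run G
t=9: ready={A,D,G,H} → run G
t=10: ready={A,D,G,H} → run G
t=11: ready={A,D,G,H} → run G
t=12: ready={A,D,G,H} → run G
t=13: ready={A,D,G,H} → run G
t=14: ready={A,D,H} → run A
t=15: ready={A,D,H} → run A
t=16: ready={A,D,H} → run A
t=17: ready={A,D,H} → run A
t=18: ready={D,H} → run H
t=19: ready={D,H} → run H
t=20: ready={D,H} → run H
t=21: ready={D,H} → run H
t=22: ready={D,H} → run H
t=23: ready={D} → run D
t=24: ready={D} → run D
t=25: ready={D} → run D
t=26: ready={D} → run D
t=27: ready={D} → run D
t=28: ready={D} → run D
t=29: ready={D} → run D
t=30: (idle)
t=31: (idle)
t=32: (idle)

completion order = F, G, A, H, D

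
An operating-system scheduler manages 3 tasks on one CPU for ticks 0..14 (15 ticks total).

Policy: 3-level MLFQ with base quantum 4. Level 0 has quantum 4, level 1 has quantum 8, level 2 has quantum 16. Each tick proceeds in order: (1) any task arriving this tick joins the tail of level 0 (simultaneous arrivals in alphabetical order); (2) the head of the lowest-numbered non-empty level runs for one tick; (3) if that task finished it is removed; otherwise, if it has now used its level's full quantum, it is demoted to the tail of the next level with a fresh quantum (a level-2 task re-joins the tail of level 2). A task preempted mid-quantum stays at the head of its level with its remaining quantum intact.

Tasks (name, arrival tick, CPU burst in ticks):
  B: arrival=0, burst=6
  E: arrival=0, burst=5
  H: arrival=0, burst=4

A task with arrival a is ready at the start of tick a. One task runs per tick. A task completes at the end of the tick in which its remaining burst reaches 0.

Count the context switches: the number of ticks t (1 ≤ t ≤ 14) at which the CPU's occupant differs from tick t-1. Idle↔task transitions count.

t=0: L0/L1/L2 = BEH/-/- → run B
t=1: L0/L1/L2 = BEH/-/- → run B
t=2: L0/L1/L2 = BEH/-/- → run B
t=3: L0/L1/L2 = BEH/-/- → run B
t=4: L0/L1/L2 = EH/B/- → run E
t=5: L0/L1/L2 = EH/B/- → run E
t=6: L0/L1/L2 = EH/B/- → run E
t=7: L0/L1/L2 = EH/B/- → run E
t=8: L0/L1/L2 = H/BE/- → run H
t=9: L0/L1/L2 = H/BE/- → run H
t=10: L0/L1/L2 = H/BE/- → run H
t=11: L0/L1/L2 = H/BE/- → run H
t=12: L0/L1/L2 = -/BE/- → run B
t=13: L0/L1/L2 = -/BE/- → run B
t=14: L0/L1/L2 = -/E/- → run E

context switches = 4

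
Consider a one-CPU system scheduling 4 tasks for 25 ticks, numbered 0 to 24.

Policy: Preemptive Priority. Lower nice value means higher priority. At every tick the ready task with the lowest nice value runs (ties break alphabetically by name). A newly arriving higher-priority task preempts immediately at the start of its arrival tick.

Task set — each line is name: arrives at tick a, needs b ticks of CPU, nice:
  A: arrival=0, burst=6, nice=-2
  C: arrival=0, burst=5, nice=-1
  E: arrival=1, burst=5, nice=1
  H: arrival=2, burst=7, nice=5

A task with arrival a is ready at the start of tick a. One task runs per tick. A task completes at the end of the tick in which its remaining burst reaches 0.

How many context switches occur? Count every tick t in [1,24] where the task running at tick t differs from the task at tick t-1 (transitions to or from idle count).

t=0: ready={A,C} → run A
t=1: ready={A,C,E} → run A
t=2: ready={A,C,E,H} → run A
t=3: ready={A,C,E,H} → run A
t=4: ready={A,C,E,H} → run A
t=5: ready={A,C,E,H} → run A
t=6: ready={C,E,H} → run C
t=7: ready={C,E,H} → run C
t=8: ready={C,E,H} → run C
t=9: ready={C,E,H} → run C
t=10: ready={C,E,H} → run C
t=11: ready={E,H} → run E
t=12: ready={E,H} → run E
t=13: ready={E,H} → run E
t=14: ready={E,H} → run E
t=15: ready={E,H} → run E
t=16: ready={H} → run H
t=17: ready={H} → run H
t=18: ready={H} → run H
t=19: ready={H} → run H
t=20: ready={H} → run H
t=21: ready={H} → run H
t=22: ready={H} → run H
t=23: (idle)
t=24: (idle)

context switches = 4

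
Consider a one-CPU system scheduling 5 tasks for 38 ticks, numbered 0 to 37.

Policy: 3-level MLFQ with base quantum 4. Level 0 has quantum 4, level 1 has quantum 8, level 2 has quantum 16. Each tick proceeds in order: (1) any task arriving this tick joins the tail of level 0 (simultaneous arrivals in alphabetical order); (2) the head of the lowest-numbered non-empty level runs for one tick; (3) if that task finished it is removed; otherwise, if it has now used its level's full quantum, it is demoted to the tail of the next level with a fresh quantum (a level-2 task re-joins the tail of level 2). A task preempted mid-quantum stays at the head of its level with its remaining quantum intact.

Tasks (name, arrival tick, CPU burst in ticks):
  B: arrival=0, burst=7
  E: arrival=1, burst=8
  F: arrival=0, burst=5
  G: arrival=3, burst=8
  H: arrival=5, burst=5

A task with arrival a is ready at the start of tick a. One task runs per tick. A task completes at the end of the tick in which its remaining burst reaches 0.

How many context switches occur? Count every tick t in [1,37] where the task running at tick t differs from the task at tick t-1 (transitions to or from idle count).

context switches = 10

t=0: L0/L1/L2 = BF/-/- → run B
t=1: L0/L1/L2 = BFE/-/- → run B
t=2: L0/L1/L2 = BFE/-/- → run B
t=3: L0/L1/L2 = BFEG/-/- → run B
t=4: L0/L1/L2 = FEG/B/- → run F
t=5: L0/L1/L2 = FEGH/B/- → run F
t=6: L0/L1/L2 = FEGH/B/- → run F
t=7: L0/L1/L2 = FEGH/B/- → run F
t=8: L0/L1/L2 = EGH/BF/- → run E
t=9: L0/L1/L2 = EGH/BF/- → run E
t=10: L0/L1/L2 = EGH/BF/- → run E
t=11: L0/L1/L2 = EGH/BF/- → run E
t=12: L0/L1/L2 = GH/BFE/- → run G
t=13: L0/L1/L2 = GH/BFE/- → run G
t=14: L0/L1/L2 = GH/BFE/- → run G
t=15: L0/L1/L2 = GH/BFE/- → run G
t=16: L0/L1/L2 = H/BFEG/- → run H
t=17: L0/L1/L2 = H/BFEG/- → run H
t=18: L0/L1/L2 = H/BFEG/- → run H
t=19: L0/L1/L2 = H/BFEG/- → run H
t=20: L0/L1/L2 = -/BFEGH/- → run B
t=21: L0/L1/L2 = -/BFEGH/- → run B
t=22: L0/L1/L2 = -/BFEGH/- → run B
t=23: L0/L1/L2 = -/FEGH/- → run F
t=24: L0/L1/L2 = -/EGH/- → run E
t=25: L0/L1/L2 = -/EGH/- → run E
t=26: L0/L1/L2 = -/EGH/- → run E
t=27: L0/L1/L2 = -/EGH/- → run E
t=28: L0/L1/L2 = -/GH/- → run G
t=29: L0/L1/L2 = -/GH/- → run G
t=30: L0/L1/L2 = -/GH/- → run G
t=31: L0/L1/L2 = -/GH/- → run G
t=32: L0/L1/L2 = -/H/- → run H
t=33: (idle)
t=34: (idle)
t=35: (idle)
t=36: (idle)
t=37: (idle)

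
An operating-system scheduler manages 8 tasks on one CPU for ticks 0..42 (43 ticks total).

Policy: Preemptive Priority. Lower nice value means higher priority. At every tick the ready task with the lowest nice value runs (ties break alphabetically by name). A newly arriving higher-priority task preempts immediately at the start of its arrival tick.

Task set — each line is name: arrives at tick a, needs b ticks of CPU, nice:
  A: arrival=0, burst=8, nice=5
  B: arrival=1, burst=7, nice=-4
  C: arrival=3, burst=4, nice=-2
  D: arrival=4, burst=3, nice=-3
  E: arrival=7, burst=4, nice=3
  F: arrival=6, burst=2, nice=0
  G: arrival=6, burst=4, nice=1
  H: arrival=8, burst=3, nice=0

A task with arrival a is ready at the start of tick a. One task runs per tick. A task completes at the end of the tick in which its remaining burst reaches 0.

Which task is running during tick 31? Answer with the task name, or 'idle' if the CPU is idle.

t=0: ready={A} → run A
t=1: ready={A,B} → run B
t=2: ready={A,B} → run B
t=3: ready={A,B,C} → run B
t=4: ready={A,B,C,D} → run B
t=5: ready={A,B,C,D} → run B
t=6: ready={A,B,C,D,F,G} → run B
t=7: ready={A,B,C,D,E,F,G} → run B
t=8: ready={A,C,D,E,F,G,H} → run D
t=9: ready={A,C,D,E,F,G,H} → run D
t=10: ready={A,C,D,E,F,G,H} → run D
t=11: ready={A,C,E,F,G,H} → run C
t=12: ready={A,C,E,F,G,H} → run C
t=13: ready={A,C,E,F,G,H} → run C
t=14: ready={A,C,E,F,G,H} → run C
t=15: ready={A,E,F,G,H} → run F
t=16: ready={A,E,F,G,H} → run F
t=17: ready={A,E,G,H} → run H
t=18: ready={A,E,G,H} → run H
t=19: ready={A,E,G,H} → run H
t=20: ready={A,E,G} → run G
t=21: ready={A,E,G} → run G
t=22: ready={A,E,G} → run G
t=23: ready={A,E,G} → run G
t=24: ready={A,E} → run E
t=25: ready={A,E} → run E
t=26: ready={A,E} → run E
t=27: ready={A,E} → run E
t=28: ready={A} → run A
t=29: ready={A} → run A
t=30: ready={A} → run A
t=31: ready={A} → run A
t=32: ready={A} → run A
t=33: ready={A} → run A
t=34: ready={A} → run A
t=35: (idle)
t=36: (idle)
t=37: (idle)
t=38: (idle)
t=39: (idle)
t=40: (idle)
t=41: (idle)
t=42: (idle)

running at tick 31 = A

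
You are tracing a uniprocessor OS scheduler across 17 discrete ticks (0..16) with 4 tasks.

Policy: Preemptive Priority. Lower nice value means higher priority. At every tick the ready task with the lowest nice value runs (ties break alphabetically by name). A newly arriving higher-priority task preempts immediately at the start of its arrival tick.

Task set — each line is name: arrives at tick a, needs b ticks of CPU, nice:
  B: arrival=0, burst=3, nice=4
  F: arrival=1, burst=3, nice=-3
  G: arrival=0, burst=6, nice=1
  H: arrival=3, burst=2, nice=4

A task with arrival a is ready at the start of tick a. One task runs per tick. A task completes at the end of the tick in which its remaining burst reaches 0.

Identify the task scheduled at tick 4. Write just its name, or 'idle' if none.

t=0: ready={B,G} → run G
t=1: ready={B,F,G} → run F
t=2: ready={B,F,G} → run F
t=3: ready={B,F,G,H} → run F
t=4: ready={B,G,H} → run G
t=5: ready={B,G,H} → run G
t=6: ready={B,G,H} → run G
t=7: ready={B,G,H} → run G
t=8: ready={B,G,H} → run G
t=9: ready={B,H} → run B
t=10: ready={B,H} → run B
t=11: ready={B,H} → run B
t=12: ready={H} → run H
t=13: ready={H} → run H
t=14: (idle)
t=15: (idle)
t=16: (idle)

running at tick 4 = G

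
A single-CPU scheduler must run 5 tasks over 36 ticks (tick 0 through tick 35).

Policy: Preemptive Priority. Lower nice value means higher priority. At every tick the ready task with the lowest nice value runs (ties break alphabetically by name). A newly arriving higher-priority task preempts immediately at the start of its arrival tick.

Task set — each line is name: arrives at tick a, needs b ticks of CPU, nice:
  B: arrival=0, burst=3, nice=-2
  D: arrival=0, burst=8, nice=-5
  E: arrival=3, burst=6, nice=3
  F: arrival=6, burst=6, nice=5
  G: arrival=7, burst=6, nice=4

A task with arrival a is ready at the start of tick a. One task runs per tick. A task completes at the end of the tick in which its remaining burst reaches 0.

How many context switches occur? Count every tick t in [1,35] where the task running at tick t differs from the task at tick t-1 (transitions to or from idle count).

context switches = 5

t=0: ready={B,D} → run D
t=1: ready={B,D} → run D
t=2: ready={B,D} → run D
t=3: ready={B,D,E} → run D
t=4: ready={B,D,E} → run D
t=5: ready={B,D,E} → run D
t=6: ready={B,D,E,F} → run D
t=7: ready={B,D,E,F,G} → run D
t=8: ready={B,E,F,G} → run B
t=9: ready={B,E,F,G} → run B
t=10: ready={B,E,F,G} → run B
t=11: ready={E,F,G} → run E
t=12: ready={E,F,G} → run E
t=13: ready={E,F,G} → run E
t=14: ready={E,F,G} → run E
t=15: ready={E,F,G} → run E
t=16: ready={E,F,G} → run E
t=17: ready={F,G} → run G
t=18: ready={F,G} → run G
t=19: ready={F,G} → run G
t=20: ready={F,G} → run G
t=21: ready={F,G} → run G
t=22: ready={F,G} → run G
t=23: ready={F} → run F
t=24: ready={F} → run F
t=25: ready={F} → run F
t=26: ready={F} → run F
t=27: ready={F} → run F
t=28: ready={F} → run F
t=29: (idle)
t=30: (idle)
t=31: (idle)
t=32: (idle)
t=33: (idle)
t=34: (idle)
t=35: (idle)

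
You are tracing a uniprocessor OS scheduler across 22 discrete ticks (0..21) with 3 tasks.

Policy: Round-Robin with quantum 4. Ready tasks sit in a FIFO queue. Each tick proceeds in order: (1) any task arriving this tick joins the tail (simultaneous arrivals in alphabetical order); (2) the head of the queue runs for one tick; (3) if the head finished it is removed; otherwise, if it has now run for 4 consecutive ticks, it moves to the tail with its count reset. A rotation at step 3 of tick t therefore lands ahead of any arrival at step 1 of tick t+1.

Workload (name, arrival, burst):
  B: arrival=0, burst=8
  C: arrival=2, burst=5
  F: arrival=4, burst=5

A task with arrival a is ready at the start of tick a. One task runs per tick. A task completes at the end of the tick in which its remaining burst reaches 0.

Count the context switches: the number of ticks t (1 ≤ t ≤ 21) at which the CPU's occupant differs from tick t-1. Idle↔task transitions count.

context switches = 6

t=0: queue=[B] q_used=0 → run B
t=1: queue=[B] q_used=1 → run B
t=2: queue=[B,C] q_used=2 → run B
t=3: queue=[B,C] q_used=3 → run B
t=4: queue=[C,B,F] q_used=0 → run C
t=5: queue=[C,B,F] q_used=1 → run C
t=6: queue=[C,B,F] q_used=2 → run C
t=7: queue=[C,B,F] q_used=3 → run C
t=8: queue=[B,F,C] q_used=0 → run B
t=9: queue=[B,F,C] q_used=1 → run B
t=10: queue=[B,F,C] q_used=2 → run B
t=11: queue=[B,F,C] q_used=3 → run B
t=12: queue=[F,C] q_used=0 → run F
t=13: queue=[F,C] q_used=1 → run F
t=14: queue=[F,C] q_used=2 → run F
t=15: queue=[F,C] q_used=3 → run F
t=16: queue=[C,F] q_used=0 → run C
t=17: queue=[F] q_used=0 → run F
t=18: (idle)
t=19: (idle)
t=20: (idle)
t=21: (idle)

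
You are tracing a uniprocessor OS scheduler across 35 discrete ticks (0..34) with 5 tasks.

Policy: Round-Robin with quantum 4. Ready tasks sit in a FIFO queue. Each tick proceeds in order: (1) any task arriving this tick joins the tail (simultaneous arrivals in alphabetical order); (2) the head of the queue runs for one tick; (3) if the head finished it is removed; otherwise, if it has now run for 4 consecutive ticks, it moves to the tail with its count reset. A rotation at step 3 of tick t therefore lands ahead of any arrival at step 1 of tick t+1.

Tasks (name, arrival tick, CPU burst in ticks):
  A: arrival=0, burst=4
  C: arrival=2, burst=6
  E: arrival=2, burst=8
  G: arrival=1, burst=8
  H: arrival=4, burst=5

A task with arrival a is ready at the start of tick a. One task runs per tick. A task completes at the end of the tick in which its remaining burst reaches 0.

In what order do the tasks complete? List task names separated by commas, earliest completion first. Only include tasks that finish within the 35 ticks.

completion order = A, G, C, E, H

t=0: queue=[A] q_used=0 → run A
t=1: queue=[A,G] q_used=1 → run A
t=2: queue=[A,G,C,E] q_used=2 → run A
t=3: queue=[A,G,C,E] q_used=3 → run A
t=4: queue=[G,C,E,H] q_used=0 → run G
t=5: queue=[G,C,E,H] q_used=1 → run G
t=6: queue=[G,C,E,H] q_used=2 → run G
t=7: queue=[G,C,E,H] q_used=3 → run G
t=8: queue=[C,E,H,G] q_used=0 → run C
t=9: queue=[C,E,H,G] q_used=1 → run C
t=10: queue=[C,E,H,G] q_used=2 → run C
t=11: queue=[C,E,H,G] q_used=3 → run C
t=12: queue=[E,H,G,C] q_used=0 → run E
t=13: queue=[E,H,G,C] q_used=1 → run E
t=14: queue=[E,H,G,C] q_used=2 → run E
t=15: queue=[E,H,G,C] q_used=3 → run E
t=16: queue=[H,G,C,E] q_used=0 → run H
t=17: queue=[H,G,C,E] q_used=1 → run H
t=18: queue=[H,G,C,E] q_used=2 → run H
t=19: queue=[H,G,C,E] q_used=3 → run H
t=20: queue=[G,C,E,H] q_used=0 → run G
t=21: queue=[G,C,E,H] q_used=1 → run G
t=22: queue=[G,C,E,H] q_used=2 → run G
t=23: queue=[G,C,E,H] q_used=3 → run G
t=24: queue=[C,E,H] q_used=0 → run C
t=25: queue=[C,E,H] q_used=1 → run C
t=26: queue=[E,H] q_used=0 → run E
t=27: queue=[E,H] q_used=1 → run E
t=28: queue=[E,H] q_used=2 → run E
t=29: queue=[E,H] q_used=3 → run E
t=30: queue=[H] q_used=0 → run H
t=31: (idle)
t=32: (idle)
t=33: (idle)
t=34: (idle)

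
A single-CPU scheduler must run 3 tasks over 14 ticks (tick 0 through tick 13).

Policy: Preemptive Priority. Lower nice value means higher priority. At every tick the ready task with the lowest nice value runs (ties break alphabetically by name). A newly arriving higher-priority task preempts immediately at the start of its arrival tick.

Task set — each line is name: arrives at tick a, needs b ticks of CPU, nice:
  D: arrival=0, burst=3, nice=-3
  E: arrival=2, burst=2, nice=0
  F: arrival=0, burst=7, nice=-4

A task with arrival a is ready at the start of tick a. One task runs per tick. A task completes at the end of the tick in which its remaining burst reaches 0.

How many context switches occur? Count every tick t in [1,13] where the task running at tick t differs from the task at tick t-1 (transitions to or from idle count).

context switches = 3

t=0: ready={D,F} → run F
t=1: ready={D,F} → run F
t=2: ready={D,E,F} → run F
t=3: ready={D,E,F} → run F
t=4: ready={D,E,F} → run F
t=5: ready={D,E,F} → run F
t=6: ready={D,E,F} → run F
t=7: ready={D,E} → run D
t=8: ready={D,E} → run D
t=9: ready={D,E} → run D
t=10: ready={E} → run E
t=11: ready={E} → run E
t=12: (idle)
t=13: (idle)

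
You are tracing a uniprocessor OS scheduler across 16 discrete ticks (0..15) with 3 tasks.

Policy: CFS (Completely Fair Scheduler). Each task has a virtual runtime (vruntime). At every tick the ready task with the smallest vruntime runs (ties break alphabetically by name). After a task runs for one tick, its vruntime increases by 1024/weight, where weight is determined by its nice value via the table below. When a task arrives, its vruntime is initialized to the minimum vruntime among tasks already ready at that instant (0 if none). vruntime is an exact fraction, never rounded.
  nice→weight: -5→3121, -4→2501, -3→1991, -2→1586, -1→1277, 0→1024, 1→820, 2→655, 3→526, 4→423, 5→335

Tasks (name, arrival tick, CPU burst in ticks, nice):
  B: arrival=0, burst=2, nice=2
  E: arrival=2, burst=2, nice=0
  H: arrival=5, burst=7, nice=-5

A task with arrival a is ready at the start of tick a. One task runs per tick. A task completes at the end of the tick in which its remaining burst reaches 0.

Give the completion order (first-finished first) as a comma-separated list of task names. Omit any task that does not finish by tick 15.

t=0: vr[B=0] → run B
t=1: vr[B=1024/655] → run B
t=2: vr[E=0] → run E
t=3: vr[E=1] → run E
t=4: (idle)
t=5: vr[H=0] → run H
t=6: vr[H=1024/3121] → run H
t=7: vr[H=2048/3121] → run H
t=8: vr[H=3072/3121] → run H
t=9: vr[H=4096/3121] → run H
t=10: vr[H=5120/3121] → run H
t=11: vr[H=6144/3121] → run H
t=12: (idle)
t=13: (idle)
t=14: (idle)
t=15: (idle)

completion order = B, E, H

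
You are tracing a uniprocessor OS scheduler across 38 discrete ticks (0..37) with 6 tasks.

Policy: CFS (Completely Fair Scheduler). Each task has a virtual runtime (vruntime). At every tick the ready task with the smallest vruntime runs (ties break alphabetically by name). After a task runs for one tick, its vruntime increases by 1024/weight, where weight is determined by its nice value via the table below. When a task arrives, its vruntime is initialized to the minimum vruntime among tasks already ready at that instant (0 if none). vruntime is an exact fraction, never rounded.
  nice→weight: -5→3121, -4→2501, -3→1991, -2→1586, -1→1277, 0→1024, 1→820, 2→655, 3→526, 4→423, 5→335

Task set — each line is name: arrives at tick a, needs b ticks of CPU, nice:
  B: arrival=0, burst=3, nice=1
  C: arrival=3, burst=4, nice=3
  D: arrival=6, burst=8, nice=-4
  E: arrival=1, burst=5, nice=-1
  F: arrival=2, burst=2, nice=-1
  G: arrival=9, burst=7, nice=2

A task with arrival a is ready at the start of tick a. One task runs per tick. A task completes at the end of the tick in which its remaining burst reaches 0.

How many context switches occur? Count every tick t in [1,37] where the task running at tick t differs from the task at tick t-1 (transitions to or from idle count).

context switches = 24

t=0: vr[B=0] → run B
t=1: vr[B=256/205 E=256/205] → run B
t=2: vr[B=512/205 E=256/205 F=256/205] → run E
t=3: vr[B=512/205 C=256/205 E=536832/261785 F=256/205] → run C
t=4: vr[B=512/205 C=172288/53915 E=536832/261785 F=256/205] → run F
t=5: vr[B=512/205 C=172288/53915 E=536832/261785 F=536832/261785] → run E
t=6: vr[B=512/205 C=172288/53915 D=536832/261785 E=746752/261785 F=536832/261785] → run D
t=7: vr[B=512/205 C=172288/53915 D=39284992/15968885 E=746752/261785 F=536832/261785] → run F
t=8: vr[B=512/205 C=172288/53915 D=39284992/15968885 E=746752/261785] → run D
t=9: vr[B=512/205 C=172288/53915 D=45823232/15968885 E=746752/261785 G=512/205] → run B
t=10: vr[C=172288/53915 D=45823232/15968885 E=746752/261785 G=512/205] → run G
t=11: vr[C=172288/53915 D=45823232/15968885 E=746752/261785 G=109056/26855] → run E
t=12: vr[C=172288/53915 D=45823232/15968885 E=956672/261785 G=109056/26855] → run D
t=13: vr[C=172288/53915 D=52361472/15968885 E=956672/261785 G=109056/26855] → run C
t=14: vr[C=277248/53915 D=52361472/15968885 E=956672/261785 G=109056/26855] → run D
t=15: vr[C=277248/53915 D=58899712/15968885 E=956672/261785 G=109056/26855] → run E
t=16: vr[C=277248/53915 D=58899712/15968885 E=1166592/261785 G=109056/26855] → run D
t=17: vr[C=277248/53915 D=65437952/15968885 E=1166592/261785 G=109056/26855] → run G
t=18: vr[C=277248/53915 D=65437952/15968885 E=1166592/261785 G=30208/5371] → run D
t=19: vr[C=277248/53915 D=71976192/15968885 E=1166592/261785 G=30208/5371] → run E
t=20: vr[C=277248/53915 D=71976192/15968885 G=30208/5371] → run D
t=21: vr[C=277248/53915 D=78514432/15968885 G=30208/5371] → run D
t=22: vr[C=277248/53915 G=30208/5371] → run C
t=23: vr[C=382208/53915 G=30208/5371] → run G
t=24: vr[C=382208/53915 G=193024/26855] → run C
t=25: vr[G=193024/26855] → run G
t=26: vr[G=235008/26855] → run G
t=27: vr[G=276992/26855] → run G
t=28: vr[G=318976/26855] → run G
t=29: (idle)
t=30: (idle)
t=31: (idle)
t=32: (idle)
t=33: (idle)
t=34: (idle)
t=35: (idle)
t=36: (idle)
t=37: (idle)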